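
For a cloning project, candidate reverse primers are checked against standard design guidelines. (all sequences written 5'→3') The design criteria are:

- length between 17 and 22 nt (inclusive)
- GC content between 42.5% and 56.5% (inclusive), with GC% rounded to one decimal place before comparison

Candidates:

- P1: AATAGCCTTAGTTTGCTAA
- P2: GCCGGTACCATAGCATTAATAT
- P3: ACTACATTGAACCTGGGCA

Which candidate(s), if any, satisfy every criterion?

P1 (19 nt, A=6 T=7 G=3 C=3): length 19 ✓; GC 6/19 = 31.6%, outside 42.5–56.5% ✗ — fails.
P2 (22 nt, A=7 T=6 G=4 C=5): length 22 ✓; GC 9/22 = 40.9%, outside 42.5–56.5% ✗ — fails.
P3 (19 nt, A=6 T=4 G=4 C=5): length 19 ✓; GC 9/19 = 47.4% ✓ — passes.

P3 only.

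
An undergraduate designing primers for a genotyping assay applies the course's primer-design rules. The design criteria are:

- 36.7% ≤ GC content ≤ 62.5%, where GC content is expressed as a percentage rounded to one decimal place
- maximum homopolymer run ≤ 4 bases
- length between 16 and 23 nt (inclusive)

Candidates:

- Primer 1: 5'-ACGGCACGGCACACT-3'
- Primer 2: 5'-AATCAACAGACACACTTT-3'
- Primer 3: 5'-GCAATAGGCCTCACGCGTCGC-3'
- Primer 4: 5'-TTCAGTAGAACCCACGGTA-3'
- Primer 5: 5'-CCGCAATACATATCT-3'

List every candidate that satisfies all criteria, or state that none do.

Primer 4 only.

Primer 1 (15 nt, A=4 T=1 G=4 C=6): GC 10/15 = 66.7%, outside 36.7–62.5% ✗; longest run = 2 ✓; length 15, outside 16–23 ✗ — fails.
Primer 2 (18 nt, A=8 T=4 G=1 C=5): GC 6/18 = 33.3%, outside 36.7–62.5% ✗; longest run = 3 ✓; length 18 ✓ — fails.
Primer 3 (21 nt, A=4 T=3 G=6 C=8): GC 14/21 = 66.7%, outside 36.7–62.5% ✗; longest run = 2 ✓; length 21 ✓ — fails.
Primer 4 (19 nt, A=6 T=4 G=4 C=5): GC 9/19 = 47.4% ✓; longest run = 3 ✓; length 19 ✓ — passes.
Primer 5 (15 nt, A=5 T=4 G=1 C=5): GC 6/15 = 40.0% ✓; longest run = 2 ✓; length 15, outside 16–23 ✗ — fails.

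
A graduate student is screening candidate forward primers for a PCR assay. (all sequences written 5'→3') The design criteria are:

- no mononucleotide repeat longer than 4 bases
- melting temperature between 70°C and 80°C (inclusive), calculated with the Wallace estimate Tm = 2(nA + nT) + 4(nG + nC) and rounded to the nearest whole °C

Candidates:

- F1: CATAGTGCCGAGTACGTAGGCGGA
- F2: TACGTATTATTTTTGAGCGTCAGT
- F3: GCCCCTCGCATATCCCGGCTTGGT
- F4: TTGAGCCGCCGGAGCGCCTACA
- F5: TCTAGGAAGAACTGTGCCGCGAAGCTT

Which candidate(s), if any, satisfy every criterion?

F1 (24 nt, A=6 T=4 G=9 C=5): longest run = 2 ✓; Tm = 2·10 + 4·14 = 76°C ✓ — passes.
F2 (24 nt, A=5 T=11 G=5 C=3): longest run = 5, exceeds 4 ✗; Tm = 2·16 + 4·8 = 64°C, outside 70–80°C ✗ — fails.
F3 (24 nt, A=2 T=6 G=6 C=10): longest run = 4 ✓; Tm = 2·8 + 4·16 = 80°C ✓ — passes.
F4 (22 nt, A=4 T=3 G=7 C=8): longest run = 2 ✓; Tm = 2·7 + 4·15 = 74°C ✓ — passes.
F5 (27 nt, A=7 T=6 G=8 C=6): longest run = 2 ✓; Tm = 2·13 + 4·14 = 82°C, outside 70–80°C ✗ — fails.

F1, F3 and F4.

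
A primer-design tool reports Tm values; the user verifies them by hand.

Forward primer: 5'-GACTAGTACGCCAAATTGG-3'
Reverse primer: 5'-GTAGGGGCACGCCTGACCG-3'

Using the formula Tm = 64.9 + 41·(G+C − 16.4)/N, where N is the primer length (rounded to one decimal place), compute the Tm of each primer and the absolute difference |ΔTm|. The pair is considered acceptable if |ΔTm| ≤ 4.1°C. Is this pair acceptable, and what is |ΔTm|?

|ΔTm| = 10.8°C; the pair is not acceptable.

Forward: G+C = 9, N = 19 → Tm = 64.9 + 41·(9 − 16.4)/19 = 48.9°C.
Reverse: G+C = 14, N = 19 → Tm = 64.9 + 41·(14 − 16.4)/19 = 59.7°C.
|ΔTm| = |48.9 − 59.7| = 10.8°C, > 4.1°C.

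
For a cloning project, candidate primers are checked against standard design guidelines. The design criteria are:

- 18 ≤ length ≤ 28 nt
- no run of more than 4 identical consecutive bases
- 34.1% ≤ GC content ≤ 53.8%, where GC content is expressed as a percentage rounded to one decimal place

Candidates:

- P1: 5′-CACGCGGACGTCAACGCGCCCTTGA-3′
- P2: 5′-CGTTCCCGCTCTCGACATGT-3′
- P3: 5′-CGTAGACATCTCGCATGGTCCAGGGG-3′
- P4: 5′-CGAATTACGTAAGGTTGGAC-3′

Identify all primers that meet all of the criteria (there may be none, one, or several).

P4 only.

P1 (25 nt, A=5 T=3 G=7 C=10): length 25 ✓; longest run = 3 ✓; GC 17/25 = 68.0%, outside 34.1–53.8% ✗ — fails.
P2 (20 nt, A=2 T=6 G=4 C=8): length 20 ✓; longest run = 3 ✓; GC 12/20 = 60.0%, outside 34.1–53.8% ✗ — fails.
P3 (26 nt, A=5 T=5 G=9 C=7): length 26 ✓; longest run = 4 ✓; GC 16/26 = 61.5%, outside 34.1–53.8% ✗ — fails.
P4 (20 nt, A=6 T=5 G=6 C=3): length 20 ✓; longest run = 2 ✓; GC 9/20 = 45.0% ✓ — passes.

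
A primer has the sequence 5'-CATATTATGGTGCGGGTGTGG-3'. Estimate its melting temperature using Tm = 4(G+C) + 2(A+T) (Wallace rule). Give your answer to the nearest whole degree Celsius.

64°C

Base counts: A=3, T=7, G=9, C=2 (length 21).
Tm = 2·(3+7) + 4·(9+2) = 2·10 + 4·11 = 20 + 44 = 64°C.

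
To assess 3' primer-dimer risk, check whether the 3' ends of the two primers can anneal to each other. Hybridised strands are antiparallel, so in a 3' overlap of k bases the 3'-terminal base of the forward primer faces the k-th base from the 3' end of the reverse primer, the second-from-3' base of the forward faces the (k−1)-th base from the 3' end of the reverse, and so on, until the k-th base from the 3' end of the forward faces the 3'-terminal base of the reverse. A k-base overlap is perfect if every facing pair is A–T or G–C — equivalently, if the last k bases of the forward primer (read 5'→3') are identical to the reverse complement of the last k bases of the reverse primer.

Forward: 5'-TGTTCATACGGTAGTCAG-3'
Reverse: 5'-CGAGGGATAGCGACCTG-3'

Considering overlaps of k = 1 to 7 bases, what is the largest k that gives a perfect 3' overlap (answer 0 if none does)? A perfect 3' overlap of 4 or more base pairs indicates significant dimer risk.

Last 7 bases (5'→3') — forward …TAGTCAG, reverse …CGACCTG.
Reverse complement of the reverse primer's last 7 bases: CAGGTCG; its first k bases are the reverse complement of the reverse primer's last k bases, so a perfect k-base overlap needs the forward primer's last k bases to equal them.
Comparing (forward last k vs required): k=1: G vs C ✗; k=2: AG vs CA ✗; k=3: CAG vs CAG ✓; k=4: TCAG vs CAGG ✗; k=5: GTCAG vs CAGGT ✗; k=6: AGTCAG vs CAGGTC ✗; k=7: TAGTCAG vs CAGGTCG ✗.
Only k = 3 is perfect, so the longest perfect 3' overlap is 3.

Longest perfect overlap: 3 complementary base pairs; below the dimer-risk threshold (threshold 4).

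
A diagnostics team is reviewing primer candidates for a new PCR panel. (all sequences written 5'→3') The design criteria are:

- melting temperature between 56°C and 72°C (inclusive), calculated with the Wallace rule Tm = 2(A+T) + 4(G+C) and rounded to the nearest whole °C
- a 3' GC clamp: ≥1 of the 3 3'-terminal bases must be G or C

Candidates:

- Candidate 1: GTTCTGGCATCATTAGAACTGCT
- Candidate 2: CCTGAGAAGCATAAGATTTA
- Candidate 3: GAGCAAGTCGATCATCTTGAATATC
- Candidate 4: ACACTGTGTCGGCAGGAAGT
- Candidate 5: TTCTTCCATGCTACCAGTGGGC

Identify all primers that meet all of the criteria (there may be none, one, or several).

Candidate 1 (23 nt, A=5 T=8 G=5 C=5): Tm = 2·13 + 4·10 = 66°C ✓; 3' end GCT has 2 G/C ✓ — passes.
Candidate 2 (20 nt, A=8 T=5 G=4 C=3): Tm = 2·13 + 4·7 = 54°C, outside 56–72°C ✗; 3' end TTA has 0 G/C, need ≥1 ✗ — fails.
Candidate 3 (25 nt, A=8 T=7 G=5 C=5): Tm = 2·15 + 4·10 = 70°C ✓; 3' end ATC has 1 G/C ✓ — passes.
Candidate 4 (20 nt, A=5 T=4 G=7 C=4): Tm = 2·9 + 4·11 = 62°C ✓; 3' end AGT has 1 G/C ✓ — passes.
Candidate 5 (22 nt, A=3 T=7 G=5 C=7): Tm = 2·10 + 4·12 = 68°C ✓; 3' end GGC has 3 G/C ✓ — passes.

Candidate 1, Candidate 3, Candidate 4 and Candidate 5.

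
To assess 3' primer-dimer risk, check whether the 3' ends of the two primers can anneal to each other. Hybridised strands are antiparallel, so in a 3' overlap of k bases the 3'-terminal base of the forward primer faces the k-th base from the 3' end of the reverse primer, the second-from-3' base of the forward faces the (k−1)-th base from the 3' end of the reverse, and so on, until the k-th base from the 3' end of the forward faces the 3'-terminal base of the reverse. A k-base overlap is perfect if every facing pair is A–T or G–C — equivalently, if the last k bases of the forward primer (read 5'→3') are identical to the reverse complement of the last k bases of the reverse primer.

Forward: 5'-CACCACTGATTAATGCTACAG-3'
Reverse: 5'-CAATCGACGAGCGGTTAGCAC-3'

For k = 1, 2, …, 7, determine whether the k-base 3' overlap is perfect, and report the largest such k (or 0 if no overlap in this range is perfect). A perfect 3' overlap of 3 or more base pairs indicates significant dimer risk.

Longest perfect overlap: 1 complementary base pair; below the dimer-risk threshold (threshold 3).

Last 7 bases (5'→3') — forward …GCTACAG, reverse …TTAGCAC.
Reverse complement of the reverse primer's last 7 bases: GTGCTAA; its first k bases are the reverse complement of the reverse primer's last k bases, so a perfect k-base overlap needs the forward primer's last k bases to equal them.
Comparing (forward last k vs required): k=1: G vs G ✓; k=2: AG vs GT ✗; k=3: CAG vs GTG ✗; k=4: ACAG vs GTGC ✗; k=5: TACAG vs GTGCT ✗; k=6: CTACAG vs GTGCTA ✗; k=7: GCTACAG vs GTGCTAA ✗.
Only k = 1 is perfect, so the longest perfect 3' overlap is 1.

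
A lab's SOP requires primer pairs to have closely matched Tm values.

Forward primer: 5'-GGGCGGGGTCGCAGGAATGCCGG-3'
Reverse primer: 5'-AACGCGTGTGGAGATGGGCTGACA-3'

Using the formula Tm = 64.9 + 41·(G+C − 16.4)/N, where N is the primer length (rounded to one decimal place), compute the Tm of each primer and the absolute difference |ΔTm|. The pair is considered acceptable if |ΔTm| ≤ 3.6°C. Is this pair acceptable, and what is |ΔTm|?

|ΔTm| = 7.0°C; the pair is not acceptable.

Forward: G+C = 18, N = 23 → Tm = 64.9 + 41·(18 − 16.4)/23 = 67.8°C.
Reverse: G+C = 14, N = 24 → Tm = 64.9 + 41·(14 − 16.4)/24 = 60.8°C.
|ΔTm| = |67.8 − 60.8| = 7.0°C, > 3.6°C.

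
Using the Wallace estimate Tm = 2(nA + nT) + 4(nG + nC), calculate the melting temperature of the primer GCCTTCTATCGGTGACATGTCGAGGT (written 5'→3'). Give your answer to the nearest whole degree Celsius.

Base counts: A=4, T=8, G=8, C=6 (length 26).
Tm = 2·(4+8) + 4·(8+6) = 2·12 + 4·14 = 24 + 56 = 80°C.

80°C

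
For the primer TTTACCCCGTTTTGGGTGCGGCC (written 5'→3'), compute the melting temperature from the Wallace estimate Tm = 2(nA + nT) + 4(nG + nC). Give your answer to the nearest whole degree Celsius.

Base counts: A=1, T=8, G=7, C=7 (length 23).
Tm = 2·(1+8) + 4·(7+7) = 2·9 + 4·14 = 18 + 56 = 74°C.

74°C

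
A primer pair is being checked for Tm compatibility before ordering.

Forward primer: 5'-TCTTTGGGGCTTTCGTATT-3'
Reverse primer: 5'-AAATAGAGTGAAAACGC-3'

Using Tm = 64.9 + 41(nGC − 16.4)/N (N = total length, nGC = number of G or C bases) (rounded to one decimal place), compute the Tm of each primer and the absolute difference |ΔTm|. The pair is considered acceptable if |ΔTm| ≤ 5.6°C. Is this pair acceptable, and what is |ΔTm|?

|ΔTm| = 7.0°C; the pair is not acceptable.

Forward: G+C = 8, N = 19 → Tm = 64.9 + 41·(8 − 16.4)/19 = 46.8°C.
Reverse: G+C = 6, N = 17 → Tm = 64.9 + 41·(6 − 16.4)/17 = 39.8°C.
|ΔTm| = |46.8 − 39.8| = 7.0°C, > 5.6°C.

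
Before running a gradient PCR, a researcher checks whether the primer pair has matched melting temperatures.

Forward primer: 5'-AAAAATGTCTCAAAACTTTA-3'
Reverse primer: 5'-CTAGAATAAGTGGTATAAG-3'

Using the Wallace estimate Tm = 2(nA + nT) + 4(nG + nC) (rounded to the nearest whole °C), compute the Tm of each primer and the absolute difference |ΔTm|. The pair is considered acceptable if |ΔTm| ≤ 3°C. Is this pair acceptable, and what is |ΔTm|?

Forward: A=10 T=6 G=1 C=3 → Tm = 2·16 + 4·4 = 48°C.
Reverse: A=8 T=5 G=5 C=1 → Tm = 2·13 + 4·6 = 50°C.
|ΔTm| = |48 − 50| = 2°C, ≤ 3°C.

|ΔTm| = 2°C; the pair is acceptable.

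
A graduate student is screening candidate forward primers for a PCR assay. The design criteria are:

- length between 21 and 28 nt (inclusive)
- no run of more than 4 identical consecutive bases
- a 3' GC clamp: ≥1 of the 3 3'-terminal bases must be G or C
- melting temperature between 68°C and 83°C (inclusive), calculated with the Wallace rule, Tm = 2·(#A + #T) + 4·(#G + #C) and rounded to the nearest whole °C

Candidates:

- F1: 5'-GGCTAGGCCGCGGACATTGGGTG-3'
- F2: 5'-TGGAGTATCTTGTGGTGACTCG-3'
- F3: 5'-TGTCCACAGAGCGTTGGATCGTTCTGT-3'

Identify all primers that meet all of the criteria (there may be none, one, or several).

F1 and F3.

F1 (23 nt, A=3 T=4 G=11 C=5): length 23 ✓; longest run = 3 ✓; 3' end GTG has 2 G/C ✓; Tm = 2·7 + 4·16 = 78°C ✓ — passes.
F2 (22 nt, A=3 T=8 G=8 C=3): length 22 ✓; longest run = 2 ✓; 3' end TCG has 2 G/C ✓; Tm = 2·11 + 4·11 = 66°C, outside 68–83°C ✗ — fails.
F3 (27 nt, A=4 T=9 G=8 C=6): length 27 ✓; longest run = 2 ✓; 3' end TGT has 1 G/C ✓; Tm = 2·13 + 4·14 = 82°C ✓ — passes.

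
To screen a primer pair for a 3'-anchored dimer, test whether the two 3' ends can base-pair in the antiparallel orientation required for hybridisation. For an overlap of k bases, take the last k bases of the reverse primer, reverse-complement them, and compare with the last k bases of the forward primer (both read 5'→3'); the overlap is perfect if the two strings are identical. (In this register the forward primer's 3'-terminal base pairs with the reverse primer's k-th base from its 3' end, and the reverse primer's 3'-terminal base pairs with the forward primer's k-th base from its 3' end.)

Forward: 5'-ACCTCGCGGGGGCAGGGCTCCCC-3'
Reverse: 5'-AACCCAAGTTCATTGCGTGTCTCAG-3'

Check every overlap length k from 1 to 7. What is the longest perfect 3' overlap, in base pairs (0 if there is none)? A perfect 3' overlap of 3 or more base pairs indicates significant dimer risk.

Longest perfect overlap: 1 complementary base pair; below the dimer-risk threshold (threshold 3).

Last 7 bases (5'→3') — forward …GCTCCCC, reverse …GTCTCAG.
Reverse complement of the reverse primer's last 7 bases: CTGAGAC; its first k bases are the reverse complement of the reverse primer's last k bases, so a perfect k-base overlap needs the forward primer's last k bases to equal them.
Comparing (forward last k vs required): k=1: C vs C ✓; k=2: CC vs CT ✗; k=3: CCC vs CTG ✗; k=4: CCCC vs CTGA ✗; k=5: TCCCC vs CTGAG ✗; k=6: CTCCCC vs CTGAGA ✗; k=7: GCTCCCC vs CTGAGAC ✗.
Only k = 1 is perfect, so the longest perfect 3' overlap is 1.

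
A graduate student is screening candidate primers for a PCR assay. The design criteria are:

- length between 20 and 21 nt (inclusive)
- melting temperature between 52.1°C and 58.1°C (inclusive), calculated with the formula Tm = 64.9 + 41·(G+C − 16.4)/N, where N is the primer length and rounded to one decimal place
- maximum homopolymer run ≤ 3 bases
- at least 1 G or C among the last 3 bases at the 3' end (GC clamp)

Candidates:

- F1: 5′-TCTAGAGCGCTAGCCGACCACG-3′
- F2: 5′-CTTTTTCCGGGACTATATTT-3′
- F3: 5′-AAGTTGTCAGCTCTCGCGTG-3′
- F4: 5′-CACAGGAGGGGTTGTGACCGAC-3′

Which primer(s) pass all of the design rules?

F3 only.

F1 (22 nt, A=5 T=3 G=6 C=8): length 22, outside 20–21 ✗; Tm = 64.9 + 41·(14 − 16.4)/22 = 60.4°C, outside 52.1–58.1°C ✗; longest run = 2 ✓; 3' end ACG has 2 G/C ✓ — fails.
F2 (20 nt, A=3 T=10 G=3 C=4): length 20 ✓; Tm = 64.9 + 41·(7 − 16.4)/20 = 45.6°C, outside 52.1–58.1°C ✗; longest run = 5, exceeds 3 ✗; 3' end TTT has 0 G/C, need ≥1 ✗ — fails.
F3 (20 nt, A=3 T=6 G=6 C=5): length 20 ✓; Tm = 64.9 + 41·(11 − 16.4)/20 = 53.8°C ✓; longest run = 2 ✓; 3' end GTG has 2 G/C ✓ — passes.
F4 (22 nt, A=5 T=3 G=9 C=5): length 22, outside 20–21 ✗; Tm = 64.9 + 41·(14 − 16.4)/22 = 60.4°C, outside 52.1–58.1°C ✗; longest run = 4, exceeds 3 ✗; 3' end GAC has 2 G/C ✓ — fails.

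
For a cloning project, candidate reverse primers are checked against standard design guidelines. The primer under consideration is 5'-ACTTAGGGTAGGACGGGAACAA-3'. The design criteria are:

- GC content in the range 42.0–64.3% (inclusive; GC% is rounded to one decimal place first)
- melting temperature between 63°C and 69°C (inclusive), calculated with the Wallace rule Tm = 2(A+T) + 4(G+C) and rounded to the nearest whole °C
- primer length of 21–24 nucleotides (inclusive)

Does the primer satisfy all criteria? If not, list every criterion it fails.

Base counts: A=8, T=3, G=8, C=3 (length 22).
GC content: GC 11/22 = 50.0% ✓
Tm: Tm = 2·11 + 4·11 = 66°C ✓
length: length 22 ✓

Meets all criteria.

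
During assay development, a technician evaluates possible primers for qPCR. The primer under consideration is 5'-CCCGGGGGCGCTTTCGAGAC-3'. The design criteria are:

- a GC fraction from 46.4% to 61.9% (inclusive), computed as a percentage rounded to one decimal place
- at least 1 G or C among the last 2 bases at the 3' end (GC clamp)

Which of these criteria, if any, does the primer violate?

Base counts: A=2, T=3, G=8, C=7 (length 20).
GC content: GC 15/20 = 75.0%, outside 46.4–61.9% ✗
GC clamp: 3' end AC has 1 G/C ✓

Fails: GC content.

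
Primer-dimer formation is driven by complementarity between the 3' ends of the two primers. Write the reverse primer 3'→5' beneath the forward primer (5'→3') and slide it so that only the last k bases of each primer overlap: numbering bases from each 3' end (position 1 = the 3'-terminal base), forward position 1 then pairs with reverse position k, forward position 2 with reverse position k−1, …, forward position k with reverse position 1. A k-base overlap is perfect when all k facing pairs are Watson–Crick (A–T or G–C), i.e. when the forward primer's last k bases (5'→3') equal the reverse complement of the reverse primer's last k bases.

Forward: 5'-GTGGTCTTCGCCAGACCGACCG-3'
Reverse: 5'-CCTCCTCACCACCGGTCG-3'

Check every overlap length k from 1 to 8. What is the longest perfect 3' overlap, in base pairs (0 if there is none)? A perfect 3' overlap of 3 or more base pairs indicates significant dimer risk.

Last 8 bases (5'→3') — forward …ACCGACCG, reverse …ACCGGTCG.
Reverse complement of the reverse primer's last 8 bases: CGACCGGT; its first k bases are the reverse complement of the reverse primer's last k bases, so a perfect k-base overlap needs the forward primer's last k bases to equal them.
Comparing (forward last k vs required): k=1: G vs C ✗; k=2: CG vs CG ✓; k=3: CCG vs CGA ✗; k=4: ACCG vs CGAC ✗; k=5: GACCG vs CGACC ✗; k=6: CGACCG vs CGACCG ✓; k=7: CCGACCG vs CGACCGG ✗; k=8: ACCGACCG vs CGACCGGT ✗.
Perfect overlaps at k = 2, 6; the largest is 6.

Longest perfect overlap: 6 complementary base pairs; significant dimer risk (threshold 3).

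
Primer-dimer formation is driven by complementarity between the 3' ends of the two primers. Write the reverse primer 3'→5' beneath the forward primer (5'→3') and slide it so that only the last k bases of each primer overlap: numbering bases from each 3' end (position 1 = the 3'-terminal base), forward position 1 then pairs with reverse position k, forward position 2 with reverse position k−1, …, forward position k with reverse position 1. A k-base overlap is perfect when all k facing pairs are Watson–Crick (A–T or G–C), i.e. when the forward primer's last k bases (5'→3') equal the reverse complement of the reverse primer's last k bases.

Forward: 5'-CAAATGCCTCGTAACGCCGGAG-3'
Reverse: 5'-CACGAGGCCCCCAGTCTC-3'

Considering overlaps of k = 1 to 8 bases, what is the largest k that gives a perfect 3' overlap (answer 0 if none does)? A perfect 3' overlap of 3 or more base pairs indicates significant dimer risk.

Longest perfect overlap: 3 complementary base pairs; significant dimer risk (threshold 3).

Last 8 bases (5'→3') — forward …CGCCGGAG, reverse …CCAGTCTC.
Reverse complement of the reverse primer's last 8 bases: GAGACTGG; its first k bases are the reverse complement of the reverse primer's last k bases, so a perfect k-base overlap needs the forward primer's last k bases to equal them.
Comparing (forward last k vs required): k=1: G vs G ✓; k=2: AG vs GA ✗; k=3: GAG vs GAG ✓; k=4: GGAG vs GAGA ✗; k=5: CGGAG vs GAGAC ✗; k=6: CCGGAG vs GAGACT ✗; k=7: GCCGGAG vs GAGACTG ✗; k=8: CGCCGGAG vs GAGACTGG ✗.
Perfect overlaps at k = 1, 3; the largest is 3.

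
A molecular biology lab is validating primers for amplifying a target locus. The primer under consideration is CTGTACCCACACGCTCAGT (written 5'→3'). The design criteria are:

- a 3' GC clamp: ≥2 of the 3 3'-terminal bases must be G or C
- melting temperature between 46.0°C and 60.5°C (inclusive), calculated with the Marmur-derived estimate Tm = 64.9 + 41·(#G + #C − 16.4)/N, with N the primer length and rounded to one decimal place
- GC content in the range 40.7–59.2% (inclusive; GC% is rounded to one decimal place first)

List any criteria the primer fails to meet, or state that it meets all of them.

Base counts: A=4, T=4, G=3, C=8 (length 19).
GC clamp: 3' end AGT has 1 G/C, need ≥2 ✗
Tm: Tm = 64.9 + 41·(11 − 16.4)/19 = 53.2°C ✓
GC content: GC 11/19 = 57.9% ✓

Fails: GC clamp.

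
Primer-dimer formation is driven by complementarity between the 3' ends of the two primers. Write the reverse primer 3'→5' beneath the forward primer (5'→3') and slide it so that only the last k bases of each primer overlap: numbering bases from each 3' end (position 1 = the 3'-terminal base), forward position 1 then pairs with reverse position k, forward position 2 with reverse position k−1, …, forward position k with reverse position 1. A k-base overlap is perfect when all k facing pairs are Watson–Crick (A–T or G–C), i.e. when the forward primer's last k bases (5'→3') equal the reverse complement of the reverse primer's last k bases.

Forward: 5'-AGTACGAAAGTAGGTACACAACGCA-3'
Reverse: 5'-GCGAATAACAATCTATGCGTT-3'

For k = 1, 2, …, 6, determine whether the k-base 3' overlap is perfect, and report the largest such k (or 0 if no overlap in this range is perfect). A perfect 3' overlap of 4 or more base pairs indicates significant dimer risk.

Longest perfect overlap: 6 complementary base pairs; significant dimer risk (threshold 4).

Last 6 bases (5'→3') — forward …AACGCA, reverse …TGCGTT.
Reverse complement of the reverse primer's last 6 bases: AACGCA; its first k bases are the reverse complement of the reverse primer's last k bases, so a perfect k-base overlap needs the forward primer's last k bases to equal them.
Comparing (forward last k vs required): k=1: A vs A ✓; k=2: CA vs AA ✗; k=3: GCA vs AAC ✗; k=4: CGCA vs AACG ✗; k=5: ACGCA vs AACGC ✗; k=6: AACGCA vs AACGCA ✓.
Perfect overlaps at k = 1, 6; the largest is 6.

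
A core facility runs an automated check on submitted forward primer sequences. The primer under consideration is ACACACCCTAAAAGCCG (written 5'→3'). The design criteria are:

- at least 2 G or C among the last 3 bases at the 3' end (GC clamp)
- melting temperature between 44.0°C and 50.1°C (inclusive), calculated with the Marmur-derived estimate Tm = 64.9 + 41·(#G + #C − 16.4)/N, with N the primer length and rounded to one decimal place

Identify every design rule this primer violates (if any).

Meets all criteria.

Base counts: A=7, T=1, G=2, C=7 (length 17).
GC clamp: 3' end CCG has 3 G/C ✓
Tm: Tm = 64.9 + 41·(9 − 16.4)/17 = 47.1°C ✓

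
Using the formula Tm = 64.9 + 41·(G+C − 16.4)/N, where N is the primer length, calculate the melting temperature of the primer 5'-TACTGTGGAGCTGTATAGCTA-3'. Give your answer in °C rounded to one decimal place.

50.5°C

Base counts: A=5, T=7, G=6, C=3; G+C = 9, N = 21.
Tm = 64.9 + 41·(9 − 16.4)/21 = 64.9 + -303.40/21 = 50.5°C.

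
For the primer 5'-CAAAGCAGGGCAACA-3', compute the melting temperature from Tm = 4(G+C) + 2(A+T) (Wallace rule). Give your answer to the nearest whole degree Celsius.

46°C

Base counts: A=7, T=0, G=4, C=4 (length 15).
Tm = 2·(7+0) + 4·(4+4) = 2·7 + 4·8 = 14 + 32 = 46°C.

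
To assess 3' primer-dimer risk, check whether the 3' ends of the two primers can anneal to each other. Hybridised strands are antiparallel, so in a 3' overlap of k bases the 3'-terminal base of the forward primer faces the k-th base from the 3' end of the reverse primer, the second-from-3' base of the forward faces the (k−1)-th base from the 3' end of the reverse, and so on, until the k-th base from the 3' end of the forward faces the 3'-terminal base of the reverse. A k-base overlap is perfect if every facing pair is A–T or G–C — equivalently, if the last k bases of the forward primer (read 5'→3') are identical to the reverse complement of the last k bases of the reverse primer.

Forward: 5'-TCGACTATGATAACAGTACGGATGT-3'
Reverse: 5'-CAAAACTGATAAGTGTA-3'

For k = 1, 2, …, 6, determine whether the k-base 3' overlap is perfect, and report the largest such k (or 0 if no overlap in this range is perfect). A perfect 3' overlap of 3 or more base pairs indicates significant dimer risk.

Longest perfect overlap: 1 complementary base pair; below the dimer-risk threshold (threshold 3).

Last 6 bases (5'→3') — forward …GGATGT, reverse …AGTGTA.
Reverse complement of the reverse primer's last 6 bases: TACACT; its first k bases are the reverse complement of the reverse primer's last k bases, so a perfect k-base overlap needs the forward primer's last k bases to equal them.
Comparing (forward last k vs required): k=1: T vs T ✓; k=2: GT vs TA ✗; k=3: TGT vs TAC ✗; k=4: ATGT vs TACA ✗; k=5: GATGT vs TACAC ✗; k=6: GGATGT vs TACACT ✗.
Only k = 1 is perfect, so the longest perfect 3' overlap is 1.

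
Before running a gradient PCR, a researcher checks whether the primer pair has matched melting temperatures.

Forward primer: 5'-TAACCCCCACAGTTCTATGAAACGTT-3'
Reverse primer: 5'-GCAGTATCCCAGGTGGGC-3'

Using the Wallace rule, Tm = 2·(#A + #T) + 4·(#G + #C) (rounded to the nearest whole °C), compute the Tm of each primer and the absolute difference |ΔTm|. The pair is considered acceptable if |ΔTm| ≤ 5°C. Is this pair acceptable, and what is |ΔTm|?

|ΔTm| = 14°C; the pair is not acceptable.

Forward: A=8 T=7 G=3 C=8 → Tm = 2·15 + 4·11 = 74°C.
Reverse: A=3 T=3 G=7 C=5 → Tm = 2·6 + 4·12 = 60°C.
|ΔTm| = |74 − 60| = 14°C, > 5°C.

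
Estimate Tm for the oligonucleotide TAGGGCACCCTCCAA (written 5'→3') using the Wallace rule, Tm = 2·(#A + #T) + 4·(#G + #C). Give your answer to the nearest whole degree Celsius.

48°C

Base counts: A=4, T=2, G=3, C=6 (length 15).
Tm = 2·(4+2) + 4·(3+6) = 2·6 + 4·9 = 12 + 36 = 48°C.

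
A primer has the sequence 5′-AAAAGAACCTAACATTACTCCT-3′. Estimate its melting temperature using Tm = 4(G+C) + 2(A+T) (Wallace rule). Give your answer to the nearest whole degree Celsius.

58°C

Base counts: A=10, T=5, G=1, C=6 (length 22).
Tm = 2·(10+5) + 4·(1+6) = 2·15 + 4·7 = 30 + 28 = 58°C.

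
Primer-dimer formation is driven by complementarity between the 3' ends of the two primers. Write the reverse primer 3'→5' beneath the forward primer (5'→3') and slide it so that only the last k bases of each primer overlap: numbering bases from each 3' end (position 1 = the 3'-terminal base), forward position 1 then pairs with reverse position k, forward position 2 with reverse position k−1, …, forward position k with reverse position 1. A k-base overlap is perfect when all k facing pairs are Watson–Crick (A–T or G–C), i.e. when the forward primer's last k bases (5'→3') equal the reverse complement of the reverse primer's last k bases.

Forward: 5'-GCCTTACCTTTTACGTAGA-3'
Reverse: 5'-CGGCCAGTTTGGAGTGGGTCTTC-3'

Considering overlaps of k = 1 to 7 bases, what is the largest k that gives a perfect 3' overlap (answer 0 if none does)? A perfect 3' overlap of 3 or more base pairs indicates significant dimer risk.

Last 7 bases (5'→3') — forward …ACGTAGA, reverse …GGTCTTC.
Reverse complement of the reverse primer's last 7 bases: GAAGACC; its first k bases are the reverse complement of the reverse primer's last k bases, so a perfect k-base overlap needs the forward primer's last k bases to equal them.
Comparing (forward last k vs required): k=1: A vs G ✗; k=2: GA vs GA ✓; k=3: AGA vs GAA ✗; k=4: TAGA vs GAAG ✗; k=5: GTAGA vs GAAGA ✗; k=6: CGTAGA vs GAAGAC ✗; k=7: ACGTAGA vs GAAGACC ✗.
Only k = 2 is perfect, so the longest perfect 3' overlap is 2.

Longest perfect overlap: 2 complementary base pairs; below the dimer-risk threshold (threshold 3).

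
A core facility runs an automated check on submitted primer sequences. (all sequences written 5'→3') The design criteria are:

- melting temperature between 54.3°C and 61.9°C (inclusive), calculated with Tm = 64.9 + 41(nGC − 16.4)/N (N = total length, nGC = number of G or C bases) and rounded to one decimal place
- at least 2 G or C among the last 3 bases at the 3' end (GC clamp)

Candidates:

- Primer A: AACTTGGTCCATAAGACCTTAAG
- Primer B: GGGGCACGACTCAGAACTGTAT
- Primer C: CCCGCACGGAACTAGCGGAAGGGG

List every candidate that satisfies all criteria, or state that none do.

None of the candidates satisfy all criteria.

Primer A (23 nt, A=8 T=6 G=4 C=5): Tm = 64.9 + 41·(9 − 16.4)/23 = 51.7°C, outside 54.3–61.9°C ✗; 3' end AAG has 1 G/C, need ≥2 ✗ — fails.
Primer B (22 nt, A=6 T=4 G=7 C=5): Tm = 64.9 + 41·(12 − 16.4)/22 = 56.7°C ✓; 3' end TAT has 0 G/C, need ≥2 ✗ — fails.
Primer C (24 nt, A=6 T=1 G=10 C=7): Tm = 64.9 + 41·(17 − 16.4)/24 = 65.9°C, outside 54.3–61.9°C ✗; 3' end GGG has 3 G/C ✓ — fails.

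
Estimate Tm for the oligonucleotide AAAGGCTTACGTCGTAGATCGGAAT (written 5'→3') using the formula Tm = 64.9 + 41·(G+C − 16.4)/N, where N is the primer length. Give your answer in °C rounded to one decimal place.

56.0°C

Base counts: A=8, T=6, G=7, C=4; G+C = 11, N = 25.
Tm = 64.9 + 41·(11 − 16.4)/25 = 64.9 + -221.40/25 = 56.0°C.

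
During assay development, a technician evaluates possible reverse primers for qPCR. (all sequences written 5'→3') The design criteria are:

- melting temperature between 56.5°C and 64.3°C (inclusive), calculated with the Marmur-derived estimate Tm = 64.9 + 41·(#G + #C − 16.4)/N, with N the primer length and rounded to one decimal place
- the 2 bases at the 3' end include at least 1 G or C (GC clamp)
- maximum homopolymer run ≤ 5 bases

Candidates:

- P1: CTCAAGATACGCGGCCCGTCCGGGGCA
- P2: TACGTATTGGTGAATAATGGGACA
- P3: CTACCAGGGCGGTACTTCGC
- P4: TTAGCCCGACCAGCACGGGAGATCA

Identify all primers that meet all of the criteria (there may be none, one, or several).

P3 and P4.

P1 (27 nt, A=5 T=3 G=9 C=10): Tm = 64.9 + 41·(19 − 16.4)/27 = 68.8°C, outside 56.5–64.3°C ✗; 3' end CA has 1 G/C ✓; longest run = 4 ✓ — fails.
P2 (24 nt, A=8 T=7 G=7 C=2): Tm = 64.9 + 41·(9 − 16.4)/24 = 52.3°C, outside 56.5–64.3°C ✗; 3' end CA has 1 G/C ✓; longest run = 3 ✓ — fails.
P3 (20 nt, A=3 T=4 G=6 C=7): Tm = 64.9 + 41·(13 − 16.4)/20 = 57.9°C ✓; 3' end GC has 2 G/C ✓; longest run = 3 ✓ — passes.
P4 (25 nt, A=7 T=3 G=7 C=8): Tm = 64.9 + 41·(15 − 16.4)/25 = 62.6°C ✓; 3' end CA has 1 G/C ✓; longest run = 3 ✓ — passes.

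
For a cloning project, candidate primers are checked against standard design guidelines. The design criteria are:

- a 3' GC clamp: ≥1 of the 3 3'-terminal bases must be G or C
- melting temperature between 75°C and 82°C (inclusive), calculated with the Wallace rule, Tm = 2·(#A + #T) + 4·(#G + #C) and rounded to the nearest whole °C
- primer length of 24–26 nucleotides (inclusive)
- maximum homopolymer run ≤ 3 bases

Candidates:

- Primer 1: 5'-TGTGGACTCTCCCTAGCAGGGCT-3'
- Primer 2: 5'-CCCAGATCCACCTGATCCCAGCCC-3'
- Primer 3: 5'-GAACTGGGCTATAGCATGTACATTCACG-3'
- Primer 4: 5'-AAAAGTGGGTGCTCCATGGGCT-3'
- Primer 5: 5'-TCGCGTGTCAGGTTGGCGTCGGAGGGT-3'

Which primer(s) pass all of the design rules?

Primer 1 (23 nt, A=3 T=6 G=7 C=7): 3' end GCT has 2 G/C ✓; Tm = 2·9 + 4·14 = 74°C, outside 75–82°C ✗; length 23, outside 24–26 ✗; longest run = 3 ✓ — fails.
Primer 2 (24 nt, A=5 T=3 G=3 C=13): 3' end CCC has 3 G/C ✓; Tm = 2·8 + 4·16 = 80°C ✓; length 24 ✓; longest run = 3 ✓ — passes.
Primer 3 (28 nt, A=8 T=7 G=7 C=6): 3' end ACG has 2 G/C ✓; Tm = 2·15 + 4·13 = 82°C ✓; length 28, outside 24–26 ✗; longest run = 3 ✓ — fails.
Primer 4 (22 nt, A=5 T=5 G=8 C=4): 3' end GCT has 2 G/C ✓; Tm = 2·10 + 4·12 = 68°C, outside 75–82°C ✗; length 22, outside 24–26 ✗; longest run = 4, exceeds 3 ✗ — fails.
Primer 5 (27 nt, A=2 T=7 G=13 C=5): 3' end GGT has 2 G/C ✓; Tm = 2·9 + 4·18 = 90°C, outside 75–82°C ✗; length 27, outside 24–26 ✗; longest run = 3 ✓ — fails.

Primer 2 only.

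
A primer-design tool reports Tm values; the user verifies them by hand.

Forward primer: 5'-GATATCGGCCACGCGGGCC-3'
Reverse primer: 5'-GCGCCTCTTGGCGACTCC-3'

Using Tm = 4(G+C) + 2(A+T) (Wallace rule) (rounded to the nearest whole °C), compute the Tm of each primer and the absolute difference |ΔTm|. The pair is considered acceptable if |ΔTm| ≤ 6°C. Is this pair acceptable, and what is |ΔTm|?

Forward: A=3 T=2 G=7 C=7 → Tm = 2·5 + 4·14 = 66°C.
Reverse: A=1 T=4 G=5 C=8 → Tm = 2·5 + 4·13 = 62°C.
|ΔTm| = |66 − 62| = 4°C, ≤ 6°C.

|ΔTm| = 4°C; the pair is acceptable.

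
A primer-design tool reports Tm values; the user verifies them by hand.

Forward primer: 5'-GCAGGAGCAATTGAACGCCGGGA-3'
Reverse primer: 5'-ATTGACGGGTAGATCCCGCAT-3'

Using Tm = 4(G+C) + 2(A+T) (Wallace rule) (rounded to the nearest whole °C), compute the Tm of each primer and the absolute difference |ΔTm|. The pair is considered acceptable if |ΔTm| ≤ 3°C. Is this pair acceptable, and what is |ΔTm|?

Forward: A=7 T=2 G=9 C=5 → Tm = 2·9 + 4·14 = 74°C.
Reverse: A=5 T=5 G=6 C=5 → Tm = 2·10 + 4·11 = 64°C.
|ΔTm| = |74 − 64| = 10°C, > 3°C.

|ΔTm| = 10°C; the pair is not acceptable.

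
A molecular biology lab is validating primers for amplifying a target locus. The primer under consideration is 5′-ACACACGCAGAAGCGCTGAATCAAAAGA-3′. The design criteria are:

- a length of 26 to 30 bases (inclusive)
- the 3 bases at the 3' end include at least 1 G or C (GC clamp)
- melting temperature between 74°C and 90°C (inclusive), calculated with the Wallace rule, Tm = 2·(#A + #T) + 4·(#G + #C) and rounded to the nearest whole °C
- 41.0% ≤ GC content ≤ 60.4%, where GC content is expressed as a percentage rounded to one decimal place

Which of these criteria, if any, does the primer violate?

Base counts: A=13, T=2, G=6, C=7 (length 28).
length: length 28 ✓
GC clamp: 3' end AGA has 1 G/C ✓
Tm: Tm = 2·15 + 4·13 = 82°C ✓
GC content: GC 13/28 = 46.4% ✓

Meets all criteria.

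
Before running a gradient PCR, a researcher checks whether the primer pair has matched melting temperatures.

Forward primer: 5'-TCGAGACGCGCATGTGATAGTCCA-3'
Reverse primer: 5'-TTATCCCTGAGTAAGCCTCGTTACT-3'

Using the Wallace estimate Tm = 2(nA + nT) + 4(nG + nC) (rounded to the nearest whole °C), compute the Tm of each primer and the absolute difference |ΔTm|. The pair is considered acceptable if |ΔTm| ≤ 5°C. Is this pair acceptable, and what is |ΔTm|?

|ΔTm| = 2°C; the pair is acceptable.

Forward: A=6 T=5 G=7 C=6 → Tm = 2·11 + 4·13 = 74°C.
Reverse: A=5 T=9 G=4 C=7 → Tm = 2·14 + 4·11 = 72°C.
|ΔTm| = |74 − 72| = 2°C, ≤ 5°C.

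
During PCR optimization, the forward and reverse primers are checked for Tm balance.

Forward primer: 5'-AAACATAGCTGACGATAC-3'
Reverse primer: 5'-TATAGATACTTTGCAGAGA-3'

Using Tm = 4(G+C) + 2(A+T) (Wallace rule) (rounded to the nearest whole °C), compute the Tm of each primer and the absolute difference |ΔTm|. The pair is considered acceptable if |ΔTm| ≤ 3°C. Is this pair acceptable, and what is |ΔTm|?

|ΔTm| = 0°C; the pair is acceptable.

Forward: A=8 T=3 G=3 C=4 → Tm = 2·11 + 4·7 = 50°C.
Reverse: A=7 T=6 G=4 C=2 → Tm = 2·13 + 4·6 = 50°C.
|ΔTm| = |50 − 50| = 0°C, ≤ 3°C.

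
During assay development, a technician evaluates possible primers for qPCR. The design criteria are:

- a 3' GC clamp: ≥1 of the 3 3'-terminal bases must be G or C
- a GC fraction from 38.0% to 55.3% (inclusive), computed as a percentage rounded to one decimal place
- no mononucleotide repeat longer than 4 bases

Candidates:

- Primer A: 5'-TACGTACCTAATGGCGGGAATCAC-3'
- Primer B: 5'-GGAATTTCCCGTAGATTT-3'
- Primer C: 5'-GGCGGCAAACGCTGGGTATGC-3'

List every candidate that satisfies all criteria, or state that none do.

Primer A (24 nt, A=7 T=5 G=6 C=6): 3' end CAC has 2 G/C ✓; GC 12/24 = 50.0% ✓; longest run = 3 ✓ — passes.
Primer B (18 nt, A=4 T=7 G=4 C=3): 3' end TTT has 0 G/C, need ≥1 ✗; GC 7/18 = 38.9% ✓; longest run = 3 ✓ — fails.
Primer C (21 nt, A=4 T=3 G=9 C=5): 3' end TGC has 2 G/C ✓; GC 14/21 = 66.7%, outside 38.0–55.3% ✗; longest run = 3 ✓ — fails.

Primer A only.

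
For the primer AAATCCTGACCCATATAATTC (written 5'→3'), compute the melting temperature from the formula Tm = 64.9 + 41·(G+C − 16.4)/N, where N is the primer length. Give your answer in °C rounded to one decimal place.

46.5°C

Base counts: A=8, T=6, G=1, C=6; G+C = 7, N = 21.
Tm = 64.9 + 41·(7 − 16.4)/21 = 64.9 + -385.40/21 = 46.5°C.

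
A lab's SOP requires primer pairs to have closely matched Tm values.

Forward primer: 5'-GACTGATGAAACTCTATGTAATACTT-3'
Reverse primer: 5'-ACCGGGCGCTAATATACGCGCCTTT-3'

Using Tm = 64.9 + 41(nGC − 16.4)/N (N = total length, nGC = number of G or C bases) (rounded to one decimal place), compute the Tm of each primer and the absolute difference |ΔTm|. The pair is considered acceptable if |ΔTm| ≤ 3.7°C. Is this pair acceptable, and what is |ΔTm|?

Forward: G+C = 8, N = 26 → Tm = 64.9 + 41·(8 − 16.4)/26 = 51.7°C.
Reverse: G+C = 14, N = 25 → Tm = 64.9 + 41·(14 − 16.4)/25 = 61.0°C.
|ΔTm| = |51.7 − 61.0| = 9.3°C, > 3.7°C.

|ΔTm| = 9.3°C; the pair is not acceptable.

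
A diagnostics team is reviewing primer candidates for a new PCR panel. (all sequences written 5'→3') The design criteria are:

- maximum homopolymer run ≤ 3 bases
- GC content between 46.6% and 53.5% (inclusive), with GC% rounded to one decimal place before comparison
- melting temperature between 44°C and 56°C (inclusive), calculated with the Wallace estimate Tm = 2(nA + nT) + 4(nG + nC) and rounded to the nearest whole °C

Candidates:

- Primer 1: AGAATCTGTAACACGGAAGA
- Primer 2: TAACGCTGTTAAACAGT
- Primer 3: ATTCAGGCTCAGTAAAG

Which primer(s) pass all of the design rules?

Primer 1 (20 nt, A=9 T=3 G=5 C=3): longest run = 2 ✓; GC 8/20 = 40.0%, outside 46.6–53.5% ✗; Tm = 2·12 + 4·8 = 56°C ✓ — fails.
Primer 2 (17 nt, A=6 T=5 G=3 C=3): longest run = 3 ✓; GC 6/17 = 35.3%, outside 46.6–53.5% ✗; Tm = 2·11 + 4·6 = 46°C ✓ — fails.
Primer 3 (17 nt, A=6 T=4 G=4 C=3): longest run = 3 ✓; GC 7/17 = 41.2%, outside 46.6–53.5% ✗; Tm = 2·10 + 4·7 = 48°C ✓ — fails.

None of the candidates satisfy all criteria.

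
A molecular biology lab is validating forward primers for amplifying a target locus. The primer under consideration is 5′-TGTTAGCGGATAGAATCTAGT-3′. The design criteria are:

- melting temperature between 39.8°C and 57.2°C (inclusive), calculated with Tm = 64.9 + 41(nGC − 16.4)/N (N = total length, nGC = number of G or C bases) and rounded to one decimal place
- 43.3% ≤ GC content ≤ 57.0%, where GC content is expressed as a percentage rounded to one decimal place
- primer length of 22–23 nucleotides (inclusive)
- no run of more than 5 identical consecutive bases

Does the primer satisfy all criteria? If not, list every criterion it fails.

Base counts: A=6, T=7, G=6, C=2 (length 21).
Tm: Tm = 64.9 + 41·(8 − 16.4)/21 = 48.5°C ✓
GC content: GC 8/21 = 38.1%, outside 43.3–57.0% ✗
length: length 21, outside 22–23 ✗
homopolymer run: longest run = 2 ✓

Fails: GC content, length.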